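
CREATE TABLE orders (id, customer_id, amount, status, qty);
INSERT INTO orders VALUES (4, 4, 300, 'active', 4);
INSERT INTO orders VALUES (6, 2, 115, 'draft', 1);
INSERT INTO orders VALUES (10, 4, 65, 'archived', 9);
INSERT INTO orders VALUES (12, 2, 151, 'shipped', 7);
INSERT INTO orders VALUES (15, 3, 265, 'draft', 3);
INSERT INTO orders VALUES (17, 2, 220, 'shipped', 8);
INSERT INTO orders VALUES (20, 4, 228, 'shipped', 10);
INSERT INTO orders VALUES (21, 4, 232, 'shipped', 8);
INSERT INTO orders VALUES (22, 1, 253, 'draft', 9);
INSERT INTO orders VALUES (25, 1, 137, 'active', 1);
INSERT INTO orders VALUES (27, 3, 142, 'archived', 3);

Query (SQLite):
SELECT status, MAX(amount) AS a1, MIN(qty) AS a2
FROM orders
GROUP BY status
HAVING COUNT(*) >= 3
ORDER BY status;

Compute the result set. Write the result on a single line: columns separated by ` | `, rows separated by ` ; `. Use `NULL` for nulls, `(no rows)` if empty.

Group orders by status.
Per group compute: MAX(amount), MIN(qty).
HAVING: drop groups with fewer than 3 rows.
  active: ids {4, 25} → MAX(amount)=300, MIN(qty)=1
  archived: ids {10, 27} → MAX(amount)=142, MIN(qty)=3
  draft: ids {6, 15, 22} → MAX(amount)=265, MIN(qty)=1
  shipped: ids {12, 17, 20, 21} → MAX(amount)=232, MIN(qty)=7

draft | 265 | 1 ; shipped | 232 | 7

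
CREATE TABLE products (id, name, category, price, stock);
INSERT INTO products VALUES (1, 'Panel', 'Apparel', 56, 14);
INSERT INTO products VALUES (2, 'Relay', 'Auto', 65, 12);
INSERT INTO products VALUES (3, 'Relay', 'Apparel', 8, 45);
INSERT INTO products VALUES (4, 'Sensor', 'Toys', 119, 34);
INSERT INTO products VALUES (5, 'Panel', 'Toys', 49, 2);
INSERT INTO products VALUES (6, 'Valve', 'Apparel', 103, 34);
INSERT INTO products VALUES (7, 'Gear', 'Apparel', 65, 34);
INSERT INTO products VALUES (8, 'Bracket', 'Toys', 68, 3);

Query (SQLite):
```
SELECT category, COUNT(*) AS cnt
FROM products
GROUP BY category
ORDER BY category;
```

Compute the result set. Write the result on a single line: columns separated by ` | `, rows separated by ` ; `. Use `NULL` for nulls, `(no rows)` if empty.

Partition products by category; compute COUNT(*) within each group.
  Apparel: ids {1, 3, 6, 7} → COUNT(*)=4
  Auto: ids {2} → COUNT(*)=1
  Toys: ids {4, 5, 8} → COUNT(*)=3

Apparel | 4 ; Auto | 1 ; Toys | 3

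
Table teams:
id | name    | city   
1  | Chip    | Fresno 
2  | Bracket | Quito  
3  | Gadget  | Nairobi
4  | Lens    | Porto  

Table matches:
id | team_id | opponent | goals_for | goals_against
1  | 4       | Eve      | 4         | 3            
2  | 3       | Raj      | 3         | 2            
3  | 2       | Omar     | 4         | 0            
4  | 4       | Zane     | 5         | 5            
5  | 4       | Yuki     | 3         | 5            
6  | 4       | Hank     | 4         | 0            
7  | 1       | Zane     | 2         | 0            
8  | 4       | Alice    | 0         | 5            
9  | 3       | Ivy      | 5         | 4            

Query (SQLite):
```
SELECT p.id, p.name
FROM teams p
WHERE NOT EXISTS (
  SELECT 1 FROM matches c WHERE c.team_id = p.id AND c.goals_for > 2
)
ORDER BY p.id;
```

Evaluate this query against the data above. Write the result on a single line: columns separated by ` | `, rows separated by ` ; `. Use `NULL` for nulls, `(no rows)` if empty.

1 | Chip

For each teams row, check whether any matches with matching team_id has goals_for > 2.
Keep rows where that is false.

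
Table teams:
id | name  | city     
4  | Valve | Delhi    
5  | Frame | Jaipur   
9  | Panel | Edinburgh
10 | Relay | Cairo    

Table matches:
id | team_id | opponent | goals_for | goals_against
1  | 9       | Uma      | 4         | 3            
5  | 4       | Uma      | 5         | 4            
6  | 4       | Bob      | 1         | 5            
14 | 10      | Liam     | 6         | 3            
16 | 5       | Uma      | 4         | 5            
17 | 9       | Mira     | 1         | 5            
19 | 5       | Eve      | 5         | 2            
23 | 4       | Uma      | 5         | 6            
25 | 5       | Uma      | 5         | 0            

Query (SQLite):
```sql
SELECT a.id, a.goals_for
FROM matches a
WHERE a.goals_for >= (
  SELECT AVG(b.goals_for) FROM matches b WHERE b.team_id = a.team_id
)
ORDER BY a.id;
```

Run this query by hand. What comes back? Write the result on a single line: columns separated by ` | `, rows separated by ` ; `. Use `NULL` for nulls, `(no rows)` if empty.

1 | 4 ; 5 | 5 ; 14 | 6 ; 19 | 5 ; 23 | 5 ; 25 | 5

For each matches row a, compute AVG(goals_for) over rows sharing a.team_id.
Keep row a if a.goals_for >= that per-group AVG.
  team_id=4: AVG(goals_for) = 3.666667
  team_id=5: AVG(goals_for) = 4.666667
  team_id=9: AVG(goals_for) = 2.5
  team_id=10: AVG(goals_for) = 6.0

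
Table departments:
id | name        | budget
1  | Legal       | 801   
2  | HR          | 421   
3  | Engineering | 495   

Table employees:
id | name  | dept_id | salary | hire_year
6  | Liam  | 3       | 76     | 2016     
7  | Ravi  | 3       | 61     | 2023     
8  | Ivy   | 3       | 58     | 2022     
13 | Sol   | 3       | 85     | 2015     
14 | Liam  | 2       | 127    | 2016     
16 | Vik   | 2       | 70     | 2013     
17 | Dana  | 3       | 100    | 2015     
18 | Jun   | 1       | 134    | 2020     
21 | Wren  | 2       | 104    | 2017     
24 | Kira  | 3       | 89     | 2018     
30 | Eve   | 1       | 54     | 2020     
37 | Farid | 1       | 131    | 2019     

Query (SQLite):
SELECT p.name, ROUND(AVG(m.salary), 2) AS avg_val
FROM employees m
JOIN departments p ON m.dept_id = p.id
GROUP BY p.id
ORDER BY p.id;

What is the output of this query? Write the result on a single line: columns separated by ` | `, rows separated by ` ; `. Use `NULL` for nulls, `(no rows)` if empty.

Join each employees row to its departments via dept_id.
Group joined rows by departments.id; compute ROUND(AVG(m.salary), 2) per group.
  1: ids {18, 30, 37} → ROUND(AVG(m.salary), 2)=106.33
  2: ids {14, 16, 21} → ROUND(AVG(m.salary), 2)=100.33
  3: ids {6, 7, 8, 13, 17, 24} → ROUND(AVG(m.salary), 2)=78.17

Legal | 106.33 ; HR | 100.33 ; Engineering | 78.17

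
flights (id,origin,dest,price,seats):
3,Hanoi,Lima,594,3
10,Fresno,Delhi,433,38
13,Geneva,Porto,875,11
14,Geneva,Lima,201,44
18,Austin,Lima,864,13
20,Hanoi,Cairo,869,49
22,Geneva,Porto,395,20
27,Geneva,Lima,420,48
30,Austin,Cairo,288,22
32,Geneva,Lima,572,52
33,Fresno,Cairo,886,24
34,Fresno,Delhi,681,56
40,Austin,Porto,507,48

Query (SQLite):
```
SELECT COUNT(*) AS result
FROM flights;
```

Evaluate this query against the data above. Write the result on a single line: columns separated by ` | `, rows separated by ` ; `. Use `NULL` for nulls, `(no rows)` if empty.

13

All price values: [594, 433, 875, 201, 864, 869, 395, 420, 288, 572, 886, 681, 507].
COUNT(*) counts rows → 13.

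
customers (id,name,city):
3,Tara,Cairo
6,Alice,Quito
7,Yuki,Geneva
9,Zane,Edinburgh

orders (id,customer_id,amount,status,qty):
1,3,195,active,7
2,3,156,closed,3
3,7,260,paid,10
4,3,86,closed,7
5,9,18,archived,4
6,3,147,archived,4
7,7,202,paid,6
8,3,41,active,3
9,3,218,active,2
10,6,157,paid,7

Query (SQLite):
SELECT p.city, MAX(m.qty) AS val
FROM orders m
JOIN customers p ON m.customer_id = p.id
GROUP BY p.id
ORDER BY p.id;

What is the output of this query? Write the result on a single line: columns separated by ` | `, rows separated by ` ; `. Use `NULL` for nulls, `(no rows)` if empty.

Cairo | 7 ; Quito | 7 ; Geneva | 10 ; Edinburgh | 4

Join each orders row to its customers via customer_id.
Group joined rows by customers.id; compute MAX(m.qty) per group.
  3: ids {1, 2, 4, 6, 8, 9} → MAX(m.qty)=7
  6: ids {10} → MAX(m.qty)=7
  7: ids {3, 7} → MAX(m.qty)=10
  9: ids {5} → MAX(m.qty)=4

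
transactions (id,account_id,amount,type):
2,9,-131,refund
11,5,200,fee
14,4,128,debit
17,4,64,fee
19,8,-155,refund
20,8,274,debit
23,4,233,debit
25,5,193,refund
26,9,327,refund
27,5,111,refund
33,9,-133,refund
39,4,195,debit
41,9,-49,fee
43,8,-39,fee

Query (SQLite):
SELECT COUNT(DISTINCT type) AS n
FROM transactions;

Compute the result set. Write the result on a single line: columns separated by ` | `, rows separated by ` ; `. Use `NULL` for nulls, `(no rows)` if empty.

Count distinct non-NULL type values.

3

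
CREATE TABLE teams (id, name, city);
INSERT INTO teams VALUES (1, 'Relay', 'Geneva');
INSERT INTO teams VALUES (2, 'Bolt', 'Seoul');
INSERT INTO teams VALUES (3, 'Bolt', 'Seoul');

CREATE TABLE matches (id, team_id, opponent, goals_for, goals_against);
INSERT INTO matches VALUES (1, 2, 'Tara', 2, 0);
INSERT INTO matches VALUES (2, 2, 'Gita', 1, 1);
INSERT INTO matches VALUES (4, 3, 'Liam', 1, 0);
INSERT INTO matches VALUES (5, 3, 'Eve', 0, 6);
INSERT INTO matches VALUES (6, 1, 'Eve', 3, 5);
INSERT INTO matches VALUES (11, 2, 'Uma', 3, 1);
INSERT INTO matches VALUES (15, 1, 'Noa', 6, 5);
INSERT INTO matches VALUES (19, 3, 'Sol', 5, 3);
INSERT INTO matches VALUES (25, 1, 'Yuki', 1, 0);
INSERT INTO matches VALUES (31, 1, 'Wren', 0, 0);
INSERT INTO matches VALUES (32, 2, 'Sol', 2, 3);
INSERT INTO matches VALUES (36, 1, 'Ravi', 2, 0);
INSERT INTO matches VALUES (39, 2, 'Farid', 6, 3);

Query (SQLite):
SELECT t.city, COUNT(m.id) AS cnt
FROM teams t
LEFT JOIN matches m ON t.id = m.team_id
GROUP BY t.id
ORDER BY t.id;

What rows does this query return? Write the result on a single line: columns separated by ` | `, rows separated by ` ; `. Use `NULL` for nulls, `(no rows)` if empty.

Geneva | 5 ; Seoul | 5 ; Seoul | 3

LEFT JOIN keeps every teams row; unmatched ones get NULL for matches columns.
Group by teams.id and compute COUNT(m.id). COUNT(col) of an all-NULL group is 0.
  1: ids {6, 15, 25, 31, 36} → COUNT(m.id)=5
  2: ids {1, 2, 11, 32, 39} → COUNT(m.id)=5
  3: ids {4, 5, 19} → COUNT(m.id)=3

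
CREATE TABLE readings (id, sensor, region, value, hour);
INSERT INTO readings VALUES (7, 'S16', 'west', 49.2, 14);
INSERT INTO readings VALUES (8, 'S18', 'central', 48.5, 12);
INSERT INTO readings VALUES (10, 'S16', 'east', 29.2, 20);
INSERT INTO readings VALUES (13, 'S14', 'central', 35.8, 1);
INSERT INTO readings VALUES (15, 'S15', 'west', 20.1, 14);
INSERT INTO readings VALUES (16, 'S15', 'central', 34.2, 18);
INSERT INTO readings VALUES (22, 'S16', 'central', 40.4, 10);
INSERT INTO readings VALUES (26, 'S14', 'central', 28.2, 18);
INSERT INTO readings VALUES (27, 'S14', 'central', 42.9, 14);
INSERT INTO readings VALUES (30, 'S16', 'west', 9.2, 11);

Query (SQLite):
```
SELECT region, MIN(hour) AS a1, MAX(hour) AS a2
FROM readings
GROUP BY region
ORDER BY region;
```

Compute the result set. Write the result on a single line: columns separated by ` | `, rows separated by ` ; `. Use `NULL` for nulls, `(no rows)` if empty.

central | 1 | 18 ; east | 20 | 20 ; west | 11 | 14

Group readings by region.
Per group compute: MIN(hour), MAX(hour).
  central: ids {8, 13, 16, 22, 26, 27} → MIN(hour)=1, MAX(hour)=18
  east: ids {10} → MIN(hour)=20, MAX(hour)=20
  west: ids {7, 15, 30} → MIN(hour)=11, MAX(hour)=14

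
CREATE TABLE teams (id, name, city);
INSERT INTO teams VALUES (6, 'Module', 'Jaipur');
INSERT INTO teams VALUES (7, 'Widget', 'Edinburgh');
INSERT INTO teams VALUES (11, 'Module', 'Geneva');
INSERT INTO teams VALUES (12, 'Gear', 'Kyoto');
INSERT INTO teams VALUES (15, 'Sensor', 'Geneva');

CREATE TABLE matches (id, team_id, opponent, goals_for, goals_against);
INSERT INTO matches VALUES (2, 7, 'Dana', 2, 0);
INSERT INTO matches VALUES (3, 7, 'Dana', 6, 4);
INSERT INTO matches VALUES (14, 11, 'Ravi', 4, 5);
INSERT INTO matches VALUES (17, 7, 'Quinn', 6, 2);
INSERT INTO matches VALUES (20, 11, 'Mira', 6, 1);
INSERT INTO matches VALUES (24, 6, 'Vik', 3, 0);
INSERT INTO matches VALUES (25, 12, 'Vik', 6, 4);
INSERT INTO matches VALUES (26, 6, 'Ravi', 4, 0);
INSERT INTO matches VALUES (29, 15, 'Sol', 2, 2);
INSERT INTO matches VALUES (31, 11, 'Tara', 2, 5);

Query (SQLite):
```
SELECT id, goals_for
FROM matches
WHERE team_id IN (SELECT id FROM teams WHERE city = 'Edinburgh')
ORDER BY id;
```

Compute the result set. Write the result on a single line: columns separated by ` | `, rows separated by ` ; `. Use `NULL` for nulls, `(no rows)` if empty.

2 | 2 ; 3 | 6 ; 17 | 6

Inner query: teams.id where city = 'Edinburgh'.
Outer: keep matches rows whose team_id is in that set.
Inner query → {7}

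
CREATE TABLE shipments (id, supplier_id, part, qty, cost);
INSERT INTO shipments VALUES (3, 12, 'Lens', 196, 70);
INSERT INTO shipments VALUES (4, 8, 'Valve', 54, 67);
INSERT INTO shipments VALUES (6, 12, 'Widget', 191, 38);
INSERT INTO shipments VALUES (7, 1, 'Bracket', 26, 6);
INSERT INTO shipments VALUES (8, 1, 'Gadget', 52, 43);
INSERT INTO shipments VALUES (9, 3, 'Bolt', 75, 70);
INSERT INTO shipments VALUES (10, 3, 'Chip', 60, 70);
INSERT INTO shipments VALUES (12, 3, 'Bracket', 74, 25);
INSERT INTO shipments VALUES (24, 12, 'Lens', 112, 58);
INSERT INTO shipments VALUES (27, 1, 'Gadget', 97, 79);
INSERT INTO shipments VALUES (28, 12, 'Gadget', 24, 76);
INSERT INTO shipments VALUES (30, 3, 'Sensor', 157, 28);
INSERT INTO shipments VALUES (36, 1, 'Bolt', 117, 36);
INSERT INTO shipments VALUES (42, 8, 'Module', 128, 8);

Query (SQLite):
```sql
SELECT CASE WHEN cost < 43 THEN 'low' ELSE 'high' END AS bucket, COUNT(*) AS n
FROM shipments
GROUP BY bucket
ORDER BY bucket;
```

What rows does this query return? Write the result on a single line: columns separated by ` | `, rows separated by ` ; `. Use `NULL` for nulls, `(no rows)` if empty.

high | 8 ; low | 6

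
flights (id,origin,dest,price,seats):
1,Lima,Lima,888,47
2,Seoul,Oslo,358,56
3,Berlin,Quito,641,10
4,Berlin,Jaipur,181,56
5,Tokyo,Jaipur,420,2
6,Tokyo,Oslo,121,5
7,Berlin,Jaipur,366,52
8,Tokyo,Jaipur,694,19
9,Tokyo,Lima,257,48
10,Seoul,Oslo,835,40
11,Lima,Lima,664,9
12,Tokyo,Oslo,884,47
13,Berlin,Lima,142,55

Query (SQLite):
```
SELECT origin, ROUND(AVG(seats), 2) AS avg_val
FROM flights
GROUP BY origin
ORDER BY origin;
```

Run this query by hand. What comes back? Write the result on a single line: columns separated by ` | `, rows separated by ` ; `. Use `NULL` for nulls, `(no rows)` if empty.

Berlin | 43.25 ; Lima | 28 ; Seoul | 48 ; Tokyo | 24.2

Partition flights by origin; compute ROUND(AVG(seats), 2) within each group.
  Berlin: ids {3, 4, 7, 13} → ROUND(AVG(seats), 2)=43.25
  Lima: ids {1, 11} → ROUND(AVG(seats), 2)=28
  Seoul: ids {2, 10} → ROUND(AVG(seats), 2)=48
  Tokyo: ids {5, 6, 8, 9, 12} → ROUND(AVG(seats), 2)=24.2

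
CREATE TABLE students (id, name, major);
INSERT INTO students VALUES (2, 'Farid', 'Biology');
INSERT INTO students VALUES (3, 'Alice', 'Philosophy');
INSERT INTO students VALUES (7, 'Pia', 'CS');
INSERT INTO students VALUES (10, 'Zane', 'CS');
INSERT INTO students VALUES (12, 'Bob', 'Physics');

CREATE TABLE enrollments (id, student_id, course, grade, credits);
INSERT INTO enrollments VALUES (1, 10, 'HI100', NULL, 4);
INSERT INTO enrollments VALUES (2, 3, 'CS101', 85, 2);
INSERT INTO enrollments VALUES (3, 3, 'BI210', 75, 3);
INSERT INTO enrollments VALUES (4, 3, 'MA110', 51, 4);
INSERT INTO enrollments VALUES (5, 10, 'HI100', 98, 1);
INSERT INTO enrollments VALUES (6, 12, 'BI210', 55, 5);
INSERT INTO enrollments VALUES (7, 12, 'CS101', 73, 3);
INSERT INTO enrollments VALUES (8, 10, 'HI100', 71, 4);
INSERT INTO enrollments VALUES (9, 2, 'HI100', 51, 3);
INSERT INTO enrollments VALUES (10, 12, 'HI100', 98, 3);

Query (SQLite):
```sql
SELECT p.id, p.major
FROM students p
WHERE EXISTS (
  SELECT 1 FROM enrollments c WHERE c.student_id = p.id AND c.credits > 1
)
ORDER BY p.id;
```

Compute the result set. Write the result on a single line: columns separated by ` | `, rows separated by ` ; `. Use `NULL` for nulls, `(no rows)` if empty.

For each students row, check whether any enrollments with matching student_id has credits > 1.
Keep rows where that is true.

2 | Biology ; 3 | Philosophy ; 10 | CS ; 12 | Physics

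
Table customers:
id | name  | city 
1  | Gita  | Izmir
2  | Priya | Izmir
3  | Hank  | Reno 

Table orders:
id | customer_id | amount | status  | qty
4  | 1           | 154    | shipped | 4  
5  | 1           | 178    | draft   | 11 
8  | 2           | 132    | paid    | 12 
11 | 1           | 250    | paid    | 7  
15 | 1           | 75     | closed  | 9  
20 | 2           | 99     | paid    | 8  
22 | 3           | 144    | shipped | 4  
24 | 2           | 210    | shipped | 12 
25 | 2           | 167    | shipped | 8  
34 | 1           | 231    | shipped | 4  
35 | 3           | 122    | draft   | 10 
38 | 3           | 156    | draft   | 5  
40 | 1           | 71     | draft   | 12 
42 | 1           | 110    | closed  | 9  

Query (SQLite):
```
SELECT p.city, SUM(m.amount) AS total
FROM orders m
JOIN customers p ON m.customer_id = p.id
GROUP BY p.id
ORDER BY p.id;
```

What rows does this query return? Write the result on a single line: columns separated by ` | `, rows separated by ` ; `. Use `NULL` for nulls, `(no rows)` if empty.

Izmir | 1069 ; Izmir | 608 ; Reno | 422

Join each orders row to its customers via customer_id.
Group joined rows by customers.id; compute SUM(m.amount) per group.
  1: ids {4, 5, 11, 15, 34, 40, 42} → SUM(m.amount)=1069
  2: ids {8, 20, 24, 25} → SUM(m.amount)=608
  3: ids {22, 35, 38} → SUM(m.amount)=422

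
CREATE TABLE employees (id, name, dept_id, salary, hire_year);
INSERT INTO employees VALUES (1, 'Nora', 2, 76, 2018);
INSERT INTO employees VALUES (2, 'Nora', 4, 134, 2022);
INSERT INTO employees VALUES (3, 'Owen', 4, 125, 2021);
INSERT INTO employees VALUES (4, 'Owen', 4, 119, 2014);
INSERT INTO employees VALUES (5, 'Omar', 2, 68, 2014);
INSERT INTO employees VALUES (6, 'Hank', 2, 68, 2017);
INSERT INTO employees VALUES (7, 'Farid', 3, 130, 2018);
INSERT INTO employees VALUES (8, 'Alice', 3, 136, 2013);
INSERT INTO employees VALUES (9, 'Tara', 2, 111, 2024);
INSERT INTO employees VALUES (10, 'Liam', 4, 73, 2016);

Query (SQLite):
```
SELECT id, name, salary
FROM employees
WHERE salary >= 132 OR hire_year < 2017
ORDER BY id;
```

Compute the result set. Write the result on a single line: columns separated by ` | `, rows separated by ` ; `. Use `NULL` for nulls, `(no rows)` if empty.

2 | Nora | 134 ; 4 | Owen | 119 ; 5 | Omar | 68 ; 8 | Alice | 136 ; 10 | Liam | 73

salary >= 132: ids {2, 8}
hire_year < 2017: ids {4, 5, 8, 10}
Combine with OR.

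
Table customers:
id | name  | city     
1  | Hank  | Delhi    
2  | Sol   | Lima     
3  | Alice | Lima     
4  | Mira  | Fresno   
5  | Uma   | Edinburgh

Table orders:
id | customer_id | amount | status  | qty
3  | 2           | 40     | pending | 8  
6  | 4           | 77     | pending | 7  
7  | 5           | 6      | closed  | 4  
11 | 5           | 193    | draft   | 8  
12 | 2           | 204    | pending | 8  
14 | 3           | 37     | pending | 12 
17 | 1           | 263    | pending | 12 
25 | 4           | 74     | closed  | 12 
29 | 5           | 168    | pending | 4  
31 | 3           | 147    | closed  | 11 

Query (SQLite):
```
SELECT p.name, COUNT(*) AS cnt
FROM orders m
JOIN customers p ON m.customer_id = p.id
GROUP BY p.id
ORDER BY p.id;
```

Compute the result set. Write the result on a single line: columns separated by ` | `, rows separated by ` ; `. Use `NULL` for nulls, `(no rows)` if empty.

Join each orders row to its customers via customer_id.
Group joined rows by customers.id; compute COUNT(*) per group.
  1: ids {17} → COUNT(*)=1
  2: ids {3, 12} → COUNT(*)=2
  3: ids {14, 31} → COUNT(*)=2
  4: ids {6, 25} → COUNT(*)=2
  5: ids {7, 11, 29} → COUNT(*)=3

Hank | 1 ; Sol | 2 ; Alice | 2 ; Mira | 2 ; Uma | 3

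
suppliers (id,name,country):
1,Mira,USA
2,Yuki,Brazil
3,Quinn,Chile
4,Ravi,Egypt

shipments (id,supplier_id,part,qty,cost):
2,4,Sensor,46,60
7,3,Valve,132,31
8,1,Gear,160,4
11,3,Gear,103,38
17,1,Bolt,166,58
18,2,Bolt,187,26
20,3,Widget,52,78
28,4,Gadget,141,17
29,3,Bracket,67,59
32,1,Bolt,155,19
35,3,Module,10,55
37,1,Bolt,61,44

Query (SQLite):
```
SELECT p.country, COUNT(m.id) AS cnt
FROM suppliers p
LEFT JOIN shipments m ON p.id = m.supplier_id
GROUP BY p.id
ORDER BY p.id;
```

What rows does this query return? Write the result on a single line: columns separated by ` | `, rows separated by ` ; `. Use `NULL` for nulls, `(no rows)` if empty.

USA | 4 ; Brazil | 1 ; Chile | 5 ; Egypt | 2

LEFT JOIN keeps every suppliers row; unmatched ones get NULL for shipments columns.
Group by suppliers.id and compute COUNT(m.id). COUNT(col) of an all-NULL group is 0.
  1: ids {8, 17, 32, 37} → COUNT(m.id)=4
  2: ids {18} → COUNT(m.id)=1
  3: ids {7, 11, 20, 29, 35} → COUNT(m.id)=5
  4: ids {2, 28} → COUNT(m.id)=2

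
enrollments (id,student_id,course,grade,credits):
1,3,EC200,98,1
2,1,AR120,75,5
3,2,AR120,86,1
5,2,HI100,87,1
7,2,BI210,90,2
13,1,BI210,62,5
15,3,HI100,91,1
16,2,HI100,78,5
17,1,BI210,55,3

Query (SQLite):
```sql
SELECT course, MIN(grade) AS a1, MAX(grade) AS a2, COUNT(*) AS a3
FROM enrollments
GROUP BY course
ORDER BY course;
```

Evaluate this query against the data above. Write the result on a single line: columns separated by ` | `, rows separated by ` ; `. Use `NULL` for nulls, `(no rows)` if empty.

AR120 | 75 | 86 | 2 ; BI210 | 55 | 90 | 3 ; EC200 | 98 | 98 | 1 ; HI100 | 78 | 91 | 3

Group enrollments by course.
Per group compute: MIN(grade), MAX(grade), COUNT(*).
  AR120: ids {2, 3} → MIN(grade)=75, MAX(grade)=86, COUNT(*)=2
  BI210: ids {7, 13, 17} → MIN(grade)=55, MAX(grade)=90, COUNT(*)=3
  EC200: ids {1} → MIN(grade)=98, MAX(grade)=98, COUNT(*)=1
  HI100: ids {5, 15, 16} → MIN(grade)=78, MAX(grade)=91, COUNT(*)=3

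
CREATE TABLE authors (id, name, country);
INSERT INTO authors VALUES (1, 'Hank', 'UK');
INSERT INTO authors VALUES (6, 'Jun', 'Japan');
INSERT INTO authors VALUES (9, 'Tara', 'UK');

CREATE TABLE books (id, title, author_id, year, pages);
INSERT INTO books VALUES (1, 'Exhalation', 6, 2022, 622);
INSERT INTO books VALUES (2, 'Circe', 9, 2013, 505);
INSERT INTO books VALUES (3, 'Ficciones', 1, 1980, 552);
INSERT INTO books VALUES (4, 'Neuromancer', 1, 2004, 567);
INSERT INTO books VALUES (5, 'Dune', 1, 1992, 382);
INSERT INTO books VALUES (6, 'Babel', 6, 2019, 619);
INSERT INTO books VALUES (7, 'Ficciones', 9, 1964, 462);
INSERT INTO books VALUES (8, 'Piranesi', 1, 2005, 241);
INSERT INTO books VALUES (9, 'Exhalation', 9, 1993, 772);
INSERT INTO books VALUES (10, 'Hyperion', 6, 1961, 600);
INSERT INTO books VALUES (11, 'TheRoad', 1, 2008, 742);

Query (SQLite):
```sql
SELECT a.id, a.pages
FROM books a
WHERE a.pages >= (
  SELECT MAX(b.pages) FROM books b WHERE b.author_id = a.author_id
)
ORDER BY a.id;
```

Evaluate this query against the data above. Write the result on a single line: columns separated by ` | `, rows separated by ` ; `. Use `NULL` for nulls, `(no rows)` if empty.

For each books row a, compute MAX(pages) over rows sharing a.author_id.
Keep row a if a.pages >= that per-group MAX.
  author_id=1: MAX(pages) = 742
  author_id=6: MAX(pages) = 622
  author_id=9: MAX(pages) = 772

1 | 622 ; 9 | 772 ; 11 | 742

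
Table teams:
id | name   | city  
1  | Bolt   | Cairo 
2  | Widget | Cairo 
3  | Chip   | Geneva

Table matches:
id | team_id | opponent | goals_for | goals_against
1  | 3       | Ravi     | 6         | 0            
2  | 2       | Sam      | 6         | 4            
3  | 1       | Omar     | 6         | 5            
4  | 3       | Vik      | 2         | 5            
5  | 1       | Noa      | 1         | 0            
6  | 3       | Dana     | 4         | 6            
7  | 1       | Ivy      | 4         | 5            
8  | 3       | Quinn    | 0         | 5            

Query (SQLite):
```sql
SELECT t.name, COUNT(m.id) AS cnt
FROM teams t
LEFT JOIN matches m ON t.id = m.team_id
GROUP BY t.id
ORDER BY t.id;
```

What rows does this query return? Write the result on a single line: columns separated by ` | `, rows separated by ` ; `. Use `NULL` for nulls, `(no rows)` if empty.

LEFT JOIN keeps every teams row; unmatched ones get NULL for matches columns.
Group by teams.id and compute COUNT(m.id). COUNT(col) of an all-NULL group is 0.
  1: ids {3, 5, 7} → COUNT(m.id)=3
  2: ids {2} → COUNT(m.id)=1
  3: ids {1, 4, 6, 8} → COUNT(m.id)=4

Bolt | 3 ; Widget | 1 ; Chip | 4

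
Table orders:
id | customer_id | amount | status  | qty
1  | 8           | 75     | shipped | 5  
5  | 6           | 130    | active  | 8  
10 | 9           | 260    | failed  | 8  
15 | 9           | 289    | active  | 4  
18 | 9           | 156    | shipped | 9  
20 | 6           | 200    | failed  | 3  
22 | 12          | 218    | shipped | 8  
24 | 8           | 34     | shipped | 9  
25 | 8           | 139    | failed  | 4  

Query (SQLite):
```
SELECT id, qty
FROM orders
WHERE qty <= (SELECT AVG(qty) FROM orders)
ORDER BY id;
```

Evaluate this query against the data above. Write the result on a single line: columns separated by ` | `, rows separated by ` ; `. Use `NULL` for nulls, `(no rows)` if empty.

Scalar subquery: AVG(qty) over all orders rows = 6.444444 (≈; comparison uses full precision).
Keep rows where qty <= that value.

1 | 5 ; 15 | 4 ; 20 | 3 ; 25 | 4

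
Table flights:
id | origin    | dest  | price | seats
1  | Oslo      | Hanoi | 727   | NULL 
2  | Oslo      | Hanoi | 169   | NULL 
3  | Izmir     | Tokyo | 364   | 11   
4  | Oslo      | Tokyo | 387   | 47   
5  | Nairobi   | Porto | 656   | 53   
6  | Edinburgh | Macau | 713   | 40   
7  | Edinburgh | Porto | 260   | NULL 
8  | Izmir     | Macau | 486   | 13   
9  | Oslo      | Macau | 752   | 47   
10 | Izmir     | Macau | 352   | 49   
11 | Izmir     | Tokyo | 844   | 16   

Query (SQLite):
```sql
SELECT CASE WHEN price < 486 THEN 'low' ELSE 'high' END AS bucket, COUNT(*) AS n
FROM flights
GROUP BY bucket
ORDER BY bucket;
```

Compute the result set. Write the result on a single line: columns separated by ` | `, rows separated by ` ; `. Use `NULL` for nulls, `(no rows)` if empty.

Bucket rows by price < 486 → 'low' else 'high'; count each bucket.

high | 6 ; low | 5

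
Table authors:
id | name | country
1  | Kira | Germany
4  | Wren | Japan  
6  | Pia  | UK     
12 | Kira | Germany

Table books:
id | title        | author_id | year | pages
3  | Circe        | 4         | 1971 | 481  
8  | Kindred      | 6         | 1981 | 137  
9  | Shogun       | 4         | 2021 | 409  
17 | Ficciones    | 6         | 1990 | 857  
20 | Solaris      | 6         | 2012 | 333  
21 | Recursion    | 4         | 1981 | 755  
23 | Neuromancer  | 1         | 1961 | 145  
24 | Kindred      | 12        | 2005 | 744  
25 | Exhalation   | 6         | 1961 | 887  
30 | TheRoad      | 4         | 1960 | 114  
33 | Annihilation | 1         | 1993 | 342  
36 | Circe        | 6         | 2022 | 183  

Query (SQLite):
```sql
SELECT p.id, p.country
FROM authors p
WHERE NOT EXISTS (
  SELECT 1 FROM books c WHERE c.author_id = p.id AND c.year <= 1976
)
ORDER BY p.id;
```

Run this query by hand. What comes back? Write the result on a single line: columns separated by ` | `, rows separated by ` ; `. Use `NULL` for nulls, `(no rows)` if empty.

For each authors row, check whether any books with matching author_id has year <= 1976.
Keep rows where that is false.

12 | Germany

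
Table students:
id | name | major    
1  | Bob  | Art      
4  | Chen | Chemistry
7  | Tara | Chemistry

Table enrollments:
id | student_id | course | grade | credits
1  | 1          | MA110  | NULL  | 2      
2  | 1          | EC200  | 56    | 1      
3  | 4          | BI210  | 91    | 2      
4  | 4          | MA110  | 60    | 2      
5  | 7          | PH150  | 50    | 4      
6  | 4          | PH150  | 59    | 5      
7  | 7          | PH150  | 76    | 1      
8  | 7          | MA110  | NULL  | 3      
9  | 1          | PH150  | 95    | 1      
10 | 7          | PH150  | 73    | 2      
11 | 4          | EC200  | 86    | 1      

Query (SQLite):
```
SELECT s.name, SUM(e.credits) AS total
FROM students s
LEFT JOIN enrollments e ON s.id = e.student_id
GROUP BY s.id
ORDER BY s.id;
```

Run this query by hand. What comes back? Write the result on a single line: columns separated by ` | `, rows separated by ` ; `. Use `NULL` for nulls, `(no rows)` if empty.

Bob | 4 ; Chen | 10 ; Tara | 10

LEFT JOIN keeps every students row; unmatched ones get NULL for enrollments columns.
Group by students.id and compute SUM(e.credits). SUM over an all-NULL group is NULL.
  1: ids {1, 2, 9} → SUM(e.credits)=4
  4: ids {3, 4, 6, 11} → SUM(e.credits)=10
  7: ids {5, 7, 8, 10} → SUM(e.credits)=10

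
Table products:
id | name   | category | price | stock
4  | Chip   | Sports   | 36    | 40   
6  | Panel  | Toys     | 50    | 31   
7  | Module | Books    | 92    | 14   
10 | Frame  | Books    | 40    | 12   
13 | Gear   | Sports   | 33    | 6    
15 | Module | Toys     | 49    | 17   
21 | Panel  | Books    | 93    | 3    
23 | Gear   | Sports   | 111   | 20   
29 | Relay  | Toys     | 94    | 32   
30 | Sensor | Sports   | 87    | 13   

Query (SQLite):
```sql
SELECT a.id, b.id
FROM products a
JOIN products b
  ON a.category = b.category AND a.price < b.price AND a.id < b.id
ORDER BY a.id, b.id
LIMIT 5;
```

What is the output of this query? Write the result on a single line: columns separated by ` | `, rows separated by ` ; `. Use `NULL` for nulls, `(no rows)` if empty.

Pairs (a,b) with same category, a.price < b.price, a.id < b.id.
category groups: Books:{7,10,21} Sports:{4,13,23,30} Toys:{6,15,29}
Ordered by (a.id, b.id); first 5.

4 | 23 ; 4 | 30 ; 6 | 29 ; 7 | 21 ; 10 | 21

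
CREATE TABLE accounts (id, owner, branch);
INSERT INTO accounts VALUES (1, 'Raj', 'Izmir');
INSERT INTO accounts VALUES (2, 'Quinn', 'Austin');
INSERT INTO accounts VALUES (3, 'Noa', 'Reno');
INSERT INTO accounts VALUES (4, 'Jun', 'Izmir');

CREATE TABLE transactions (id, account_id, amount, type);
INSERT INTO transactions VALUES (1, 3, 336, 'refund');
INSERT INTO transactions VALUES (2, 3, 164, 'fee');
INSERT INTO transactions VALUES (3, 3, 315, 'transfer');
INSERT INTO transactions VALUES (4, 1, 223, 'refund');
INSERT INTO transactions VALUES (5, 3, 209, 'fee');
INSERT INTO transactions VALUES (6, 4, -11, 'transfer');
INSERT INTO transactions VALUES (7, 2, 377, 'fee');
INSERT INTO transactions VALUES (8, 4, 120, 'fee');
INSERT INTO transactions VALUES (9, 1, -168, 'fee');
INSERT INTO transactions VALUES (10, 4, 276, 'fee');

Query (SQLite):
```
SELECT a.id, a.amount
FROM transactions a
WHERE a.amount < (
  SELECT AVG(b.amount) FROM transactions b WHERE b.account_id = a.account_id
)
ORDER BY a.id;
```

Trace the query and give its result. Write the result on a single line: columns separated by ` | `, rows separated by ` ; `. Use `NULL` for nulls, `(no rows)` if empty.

For each transactions row a, compute AVG(amount) over rows sharing a.account_id.
Keep row a if a.amount < that per-group AVG.
  account_id=1: AVG(amount) = 27.5
  account_id=2: AVG(amount) = 377.0
  account_id=3: AVG(amount) = 256.0
  account_id=4: AVG(amount) = 128.333333

2 | 164 ; 5 | 209 ; 6 | -11 ; 8 | 120 ; 9 | -168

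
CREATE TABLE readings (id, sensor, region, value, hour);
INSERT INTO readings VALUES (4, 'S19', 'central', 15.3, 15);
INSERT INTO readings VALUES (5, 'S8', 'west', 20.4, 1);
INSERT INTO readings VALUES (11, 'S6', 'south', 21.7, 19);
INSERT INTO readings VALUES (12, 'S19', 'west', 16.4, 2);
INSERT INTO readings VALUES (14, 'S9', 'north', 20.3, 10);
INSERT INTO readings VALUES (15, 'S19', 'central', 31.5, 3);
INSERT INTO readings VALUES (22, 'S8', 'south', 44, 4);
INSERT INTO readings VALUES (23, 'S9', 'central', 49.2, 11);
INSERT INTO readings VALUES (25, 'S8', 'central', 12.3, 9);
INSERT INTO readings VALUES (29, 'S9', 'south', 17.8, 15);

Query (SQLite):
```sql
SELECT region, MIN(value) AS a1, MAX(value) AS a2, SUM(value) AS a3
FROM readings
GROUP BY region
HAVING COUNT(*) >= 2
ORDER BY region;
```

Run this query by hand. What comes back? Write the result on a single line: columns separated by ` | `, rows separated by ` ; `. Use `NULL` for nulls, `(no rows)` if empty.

central | 12.3 | 49.2 | 108.3 ; south | 17.8 | 44 | 83.5 ; west | 16.4 | 20.4 | 36.8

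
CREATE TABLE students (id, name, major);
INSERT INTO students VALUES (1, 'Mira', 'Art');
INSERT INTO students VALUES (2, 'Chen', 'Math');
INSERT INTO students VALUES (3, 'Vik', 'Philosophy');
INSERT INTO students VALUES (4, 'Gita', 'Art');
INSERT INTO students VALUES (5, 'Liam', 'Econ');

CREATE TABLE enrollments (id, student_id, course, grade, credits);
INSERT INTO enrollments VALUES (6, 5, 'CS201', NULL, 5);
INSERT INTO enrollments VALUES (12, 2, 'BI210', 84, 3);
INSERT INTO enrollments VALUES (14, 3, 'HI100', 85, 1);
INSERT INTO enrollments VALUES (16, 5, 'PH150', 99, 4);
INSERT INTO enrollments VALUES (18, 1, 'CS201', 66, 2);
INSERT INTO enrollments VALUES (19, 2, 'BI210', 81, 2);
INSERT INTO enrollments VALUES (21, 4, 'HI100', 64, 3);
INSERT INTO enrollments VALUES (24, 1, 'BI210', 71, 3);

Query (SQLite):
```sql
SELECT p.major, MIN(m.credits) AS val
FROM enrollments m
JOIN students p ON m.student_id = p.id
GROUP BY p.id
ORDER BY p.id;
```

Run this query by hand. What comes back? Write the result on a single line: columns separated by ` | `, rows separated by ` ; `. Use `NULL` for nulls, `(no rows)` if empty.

Join each enrollments row to its students via student_id.
Group joined rows by students.id; compute MIN(m.credits) per group.
  1: ids {18, 24} → MIN(m.credits)=2
  2: ids {12, 19} → MIN(m.credits)=2
  3: ids {14} → MIN(m.credits)=1
  4: ids {21} → MIN(m.credits)=3
  5: ids {6, 16} → MIN(m.credits)=4

Art | 2 ; Math | 2 ; Philosophy | 1 ; Art | 3 ; Econ | 4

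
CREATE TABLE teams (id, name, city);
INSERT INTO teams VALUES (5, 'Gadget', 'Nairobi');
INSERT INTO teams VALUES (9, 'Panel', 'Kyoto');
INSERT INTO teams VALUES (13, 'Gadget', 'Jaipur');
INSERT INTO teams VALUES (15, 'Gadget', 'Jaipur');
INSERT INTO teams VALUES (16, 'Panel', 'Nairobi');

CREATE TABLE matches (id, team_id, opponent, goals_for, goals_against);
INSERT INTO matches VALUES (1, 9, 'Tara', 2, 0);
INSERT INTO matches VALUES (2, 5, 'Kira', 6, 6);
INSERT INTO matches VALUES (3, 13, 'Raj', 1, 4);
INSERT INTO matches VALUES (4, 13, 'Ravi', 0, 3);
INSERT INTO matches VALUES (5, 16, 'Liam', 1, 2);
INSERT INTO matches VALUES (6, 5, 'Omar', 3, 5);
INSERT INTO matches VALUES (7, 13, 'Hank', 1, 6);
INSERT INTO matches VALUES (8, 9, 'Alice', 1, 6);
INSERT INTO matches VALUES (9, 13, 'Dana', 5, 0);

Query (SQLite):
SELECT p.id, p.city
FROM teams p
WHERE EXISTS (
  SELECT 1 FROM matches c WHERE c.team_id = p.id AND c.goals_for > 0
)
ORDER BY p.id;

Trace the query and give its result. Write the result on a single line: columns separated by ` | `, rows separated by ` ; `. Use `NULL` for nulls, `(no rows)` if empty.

For each teams row, check whether any matches with matching team_id has goals_for > 0.
Keep rows where that is true.

5 | Nairobi ; 9 | Kyoto ; 13 | Jaipur ; 16 | Nairobi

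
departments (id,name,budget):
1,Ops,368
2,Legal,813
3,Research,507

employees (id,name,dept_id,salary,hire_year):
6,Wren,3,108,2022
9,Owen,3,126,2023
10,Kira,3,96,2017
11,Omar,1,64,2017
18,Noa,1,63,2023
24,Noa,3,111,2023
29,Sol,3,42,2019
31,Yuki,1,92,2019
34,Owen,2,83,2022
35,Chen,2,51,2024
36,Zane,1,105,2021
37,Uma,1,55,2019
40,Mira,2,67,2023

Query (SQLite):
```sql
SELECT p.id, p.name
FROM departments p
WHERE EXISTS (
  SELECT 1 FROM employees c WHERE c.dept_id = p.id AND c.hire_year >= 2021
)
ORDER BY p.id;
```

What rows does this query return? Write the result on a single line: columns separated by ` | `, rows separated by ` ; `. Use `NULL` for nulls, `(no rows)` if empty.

For each departments row, check whether any employees with matching dept_id has hire_year >= 2021.
Keep rows where that is true.

1 | Ops ; 2 | Legal ; 3 | Research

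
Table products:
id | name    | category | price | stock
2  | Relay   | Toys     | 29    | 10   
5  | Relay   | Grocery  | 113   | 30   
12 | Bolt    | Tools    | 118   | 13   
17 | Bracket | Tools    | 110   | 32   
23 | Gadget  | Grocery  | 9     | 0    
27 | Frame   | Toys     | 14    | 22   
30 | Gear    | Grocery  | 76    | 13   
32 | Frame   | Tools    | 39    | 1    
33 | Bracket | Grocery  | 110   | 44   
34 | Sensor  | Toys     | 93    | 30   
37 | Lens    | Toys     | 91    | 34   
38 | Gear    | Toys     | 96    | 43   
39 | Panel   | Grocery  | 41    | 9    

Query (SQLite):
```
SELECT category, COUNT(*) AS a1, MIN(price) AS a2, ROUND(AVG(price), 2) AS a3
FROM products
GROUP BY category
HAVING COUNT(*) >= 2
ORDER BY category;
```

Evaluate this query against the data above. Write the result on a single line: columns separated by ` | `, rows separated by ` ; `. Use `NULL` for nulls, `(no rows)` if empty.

Grocery | 5 | 9 | 69.8 ; Tools | 3 | 39 | 89 ; Toys | 5 | 14 | 64.6

Group products by category.
Per group compute: COUNT(*), MIN(price), ROUND(AVG(price), 2).
HAVING: drop groups with fewer than 2 rows.
  Grocery: ids {5, 23, 30, 33, 39} → COUNT(*)=5, MIN(price)=9, ROUND(AVG(price), 2)=69.8
  Tools: ids {12, 17, 32} → COUNT(*)=3, MIN(price)=39, ROUND(AVG(price), 2)=89
  Toys: ids {2, 27, 34, 37, 38} → COUNT(*)=5, MIN(price)=14, ROUND(AVG(price), 2)=64.6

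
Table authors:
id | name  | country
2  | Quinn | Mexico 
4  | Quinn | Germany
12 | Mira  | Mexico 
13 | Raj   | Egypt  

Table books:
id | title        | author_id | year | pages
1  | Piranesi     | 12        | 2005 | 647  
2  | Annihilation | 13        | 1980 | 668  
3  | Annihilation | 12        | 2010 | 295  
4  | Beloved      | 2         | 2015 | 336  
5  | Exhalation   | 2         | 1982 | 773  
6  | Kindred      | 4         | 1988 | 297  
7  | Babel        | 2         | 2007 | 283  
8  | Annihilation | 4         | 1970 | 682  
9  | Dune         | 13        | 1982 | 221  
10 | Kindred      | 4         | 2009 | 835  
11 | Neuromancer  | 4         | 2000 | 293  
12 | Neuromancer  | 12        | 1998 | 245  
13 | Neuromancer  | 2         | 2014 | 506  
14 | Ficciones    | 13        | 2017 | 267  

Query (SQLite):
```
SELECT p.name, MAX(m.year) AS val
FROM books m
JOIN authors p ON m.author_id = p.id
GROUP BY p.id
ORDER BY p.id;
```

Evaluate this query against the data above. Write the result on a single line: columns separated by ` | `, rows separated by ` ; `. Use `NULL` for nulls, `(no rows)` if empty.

Quinn | 2015 ; Quinn | 2009 ; Mira | 2010 ; Raj | 2017

Join each books row to its authors via author_id.
Group joined rows by authors.id; compute MAX(m.year) per group.
  2: ids {4, 5, 7, 13} → MAX(m.year)=2015
  4: ids {6, 8, 10, 11} → MAX(m.year)=2009
  12: ids {1, 3, 12} → MAX(m.year)=2010
  13: ids {2, 9, 14} → MAX(m.year)=2017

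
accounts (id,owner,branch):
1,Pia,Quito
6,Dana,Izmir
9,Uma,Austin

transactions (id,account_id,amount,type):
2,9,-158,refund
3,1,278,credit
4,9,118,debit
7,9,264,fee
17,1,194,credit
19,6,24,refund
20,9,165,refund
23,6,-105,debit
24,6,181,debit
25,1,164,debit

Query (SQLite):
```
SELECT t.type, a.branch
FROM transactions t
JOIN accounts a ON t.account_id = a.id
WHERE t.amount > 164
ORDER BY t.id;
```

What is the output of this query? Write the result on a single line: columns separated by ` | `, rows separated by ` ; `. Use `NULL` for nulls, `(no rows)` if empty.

Each transactions row matches the accounts row where account_id = accounts.id.
Then keep rows with t.amount > 164.

credit | Quito ; fee | Austin ; credit | Quito ; refund | Austin ; debit | Izmir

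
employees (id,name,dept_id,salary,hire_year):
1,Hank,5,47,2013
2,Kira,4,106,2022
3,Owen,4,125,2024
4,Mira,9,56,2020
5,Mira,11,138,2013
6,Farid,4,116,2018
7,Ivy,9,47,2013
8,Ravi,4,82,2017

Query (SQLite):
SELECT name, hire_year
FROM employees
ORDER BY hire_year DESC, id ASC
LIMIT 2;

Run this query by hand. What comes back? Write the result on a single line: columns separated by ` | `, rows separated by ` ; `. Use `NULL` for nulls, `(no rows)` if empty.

Owen | 2024 ; Kira | 2022

Sort by hire_year desc, tiebreak id asc: (2024, id=3), (2022, id=2), (2020, id=4), (2018, id=6), (2017, id=8) …. Take first 2.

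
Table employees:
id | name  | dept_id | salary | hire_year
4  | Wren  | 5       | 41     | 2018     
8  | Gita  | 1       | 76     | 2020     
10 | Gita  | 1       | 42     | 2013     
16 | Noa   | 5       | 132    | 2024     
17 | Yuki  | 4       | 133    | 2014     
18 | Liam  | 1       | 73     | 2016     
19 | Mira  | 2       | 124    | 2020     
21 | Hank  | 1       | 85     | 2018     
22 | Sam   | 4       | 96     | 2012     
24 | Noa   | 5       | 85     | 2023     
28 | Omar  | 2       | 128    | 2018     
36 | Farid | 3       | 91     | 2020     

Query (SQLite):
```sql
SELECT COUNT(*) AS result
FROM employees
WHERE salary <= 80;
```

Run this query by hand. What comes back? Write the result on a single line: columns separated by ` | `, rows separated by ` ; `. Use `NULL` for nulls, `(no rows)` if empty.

4

Rows where salary <= 80 → salary values: [41, 76, 42, 73].
COUNT(*) counts rows → 4.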